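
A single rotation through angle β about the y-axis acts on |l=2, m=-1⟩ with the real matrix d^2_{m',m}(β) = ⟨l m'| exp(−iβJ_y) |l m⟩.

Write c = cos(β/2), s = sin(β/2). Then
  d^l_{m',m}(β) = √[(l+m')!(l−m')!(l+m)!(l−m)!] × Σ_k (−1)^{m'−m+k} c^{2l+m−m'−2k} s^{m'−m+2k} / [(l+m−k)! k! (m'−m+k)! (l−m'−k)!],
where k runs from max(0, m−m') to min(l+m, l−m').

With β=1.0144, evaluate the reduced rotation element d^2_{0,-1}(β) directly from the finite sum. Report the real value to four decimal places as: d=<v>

d=-0.5493

d^2_{0,-1}(β=1.0144) via Wigner's sum:
c=cos(1.0144/2)=0.874108, s=sin(1.0144/2)=0.485732; N=√[2·2·1·6]=4.898979
Admissible k: 0..1 (factorial args all ≥0)
  k=0: (−1)^1·4.8990/(2)·0.8741^3·0.4857^1 = -0.794634
  k=1: (−1)^2·4.8990/(2)·0.8741^1·0.4857^3 = +0.245375
d^2_{0,-1}(1.0144) = -0.794634 +0.245375 = -0.549259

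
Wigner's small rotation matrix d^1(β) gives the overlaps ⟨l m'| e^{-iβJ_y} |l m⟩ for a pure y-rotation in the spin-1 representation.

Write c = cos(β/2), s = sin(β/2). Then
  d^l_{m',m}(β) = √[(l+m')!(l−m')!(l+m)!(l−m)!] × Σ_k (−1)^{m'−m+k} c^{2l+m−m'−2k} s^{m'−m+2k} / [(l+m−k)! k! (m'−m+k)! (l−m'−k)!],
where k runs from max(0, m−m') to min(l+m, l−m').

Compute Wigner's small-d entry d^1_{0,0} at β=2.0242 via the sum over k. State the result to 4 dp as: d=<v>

d^1_{0,0}(β=2.0242) via Wigner's sum:
Half-angle: c=0.530081, s=0.847947. N=√(1·1·1·1)=1.000000
k∈{0,1} keeps every argument non-negative
  k=0: (−1)^0·1.0000/(1)·0.5301^2·0.8479^0 = +0.280986
  k=1: (−1)^1·1.0000/(1)·0.5301^0·0.8479^2 = -0.719014
d^1_{0,0}(2.0242) = +0.280986 -0.719014 = -0.438028

d=-0.4380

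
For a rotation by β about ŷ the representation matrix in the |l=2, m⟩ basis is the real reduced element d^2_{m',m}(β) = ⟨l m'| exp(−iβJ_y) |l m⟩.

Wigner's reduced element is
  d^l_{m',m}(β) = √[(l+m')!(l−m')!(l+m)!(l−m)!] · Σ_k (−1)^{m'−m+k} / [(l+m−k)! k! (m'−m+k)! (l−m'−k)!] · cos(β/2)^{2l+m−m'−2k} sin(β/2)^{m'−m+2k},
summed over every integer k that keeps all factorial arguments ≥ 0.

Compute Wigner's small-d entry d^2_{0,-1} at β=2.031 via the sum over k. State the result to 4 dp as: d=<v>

d^2_{0,-1}(β=2.031) via Wigner's sum:
With c≡cos(β/2)=0.527195 and s≡sin(β/2)=0.849744, N=[2·2·1·6]^{1/2}=4.898979
The bounds max(0,m−m')=0 and min(l+m,l−m')=1 give 2 terms
  k=0: (−1)^1·4.8990/(2)·0.5272^3·0.8497^1 = -0.304985
  k=1: (−1)^2·4.8990/(2)·0.5272^1·0.8497^3 = +0.792340
d^2_{0,-1}(2.031) = -0.304985 +0.792340 = +0.487356

d=0.4874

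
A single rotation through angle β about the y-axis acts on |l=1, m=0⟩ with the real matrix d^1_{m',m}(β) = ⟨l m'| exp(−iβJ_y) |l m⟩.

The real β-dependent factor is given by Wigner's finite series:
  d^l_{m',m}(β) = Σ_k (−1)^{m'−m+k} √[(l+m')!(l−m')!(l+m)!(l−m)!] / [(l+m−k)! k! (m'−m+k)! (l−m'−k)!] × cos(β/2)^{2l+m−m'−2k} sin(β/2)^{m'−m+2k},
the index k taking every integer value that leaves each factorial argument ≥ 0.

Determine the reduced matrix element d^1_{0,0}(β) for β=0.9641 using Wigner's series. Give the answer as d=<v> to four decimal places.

d^1_{0,0}(β=0.9641) via Wigner's sum:
c=cos(0.9641/2)=0.886046, s=sin(0.9641/2)=0.463597; N=√[1·1·1·1]=1.000000
k∈{0,1} keeps every argument non-negative
  k=0: (−1)^0·1.0000/(1)·0.8860^2·0.4636^0 = +0.785078
  k=1: (−1)^1·1.0000/(1)·0.8860^0·0.4636^2 = -0.214922
d^1_{0,0}(0.9641) = +0.785078 -0.214922 = +0.570156

d=0.5702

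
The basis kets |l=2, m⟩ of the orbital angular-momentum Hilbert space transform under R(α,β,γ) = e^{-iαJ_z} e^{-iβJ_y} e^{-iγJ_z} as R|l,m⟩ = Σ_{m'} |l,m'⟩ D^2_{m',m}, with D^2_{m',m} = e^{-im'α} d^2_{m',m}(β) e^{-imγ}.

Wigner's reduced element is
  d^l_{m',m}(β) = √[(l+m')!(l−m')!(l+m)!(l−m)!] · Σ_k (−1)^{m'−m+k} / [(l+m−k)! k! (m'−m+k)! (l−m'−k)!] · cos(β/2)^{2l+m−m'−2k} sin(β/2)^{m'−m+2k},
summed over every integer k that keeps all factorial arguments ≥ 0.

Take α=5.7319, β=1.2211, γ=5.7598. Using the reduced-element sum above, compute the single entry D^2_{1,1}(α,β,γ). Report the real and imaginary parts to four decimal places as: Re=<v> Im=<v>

Re=-0.1006 Im=-0.1858

D^2_{1,1}(5.7319,1.2211,5.7598) = e^{-i·1·5.7319}·d^2_{1,1}(1.2211)·e^{-i·1·5.7598}. Compute d first:
Half-angle: c=0.819333, s=0.573318. N=√(6·1·6·1)=6.000000
The bounds max(0,m−m')=0 and min(l+m,l−m')=1 give 2 terms
  k=0: (−1)^0·6.0000/(6)·0.8193^4·0.5733^0 = +0.450652
  k=1: (−1)^1·6.0000/(2)·0.8193^2·0.5733^2 = -0.661962
d^2_{1,1}(1.2211) = +0.450652 -0.661962 = -0.211310
Attach z-rotation phases: D = e^{-i(1)(5.7319)}·(-0.211310)·e^{-i(1)(5.7598)} = -0.100588-0.185833i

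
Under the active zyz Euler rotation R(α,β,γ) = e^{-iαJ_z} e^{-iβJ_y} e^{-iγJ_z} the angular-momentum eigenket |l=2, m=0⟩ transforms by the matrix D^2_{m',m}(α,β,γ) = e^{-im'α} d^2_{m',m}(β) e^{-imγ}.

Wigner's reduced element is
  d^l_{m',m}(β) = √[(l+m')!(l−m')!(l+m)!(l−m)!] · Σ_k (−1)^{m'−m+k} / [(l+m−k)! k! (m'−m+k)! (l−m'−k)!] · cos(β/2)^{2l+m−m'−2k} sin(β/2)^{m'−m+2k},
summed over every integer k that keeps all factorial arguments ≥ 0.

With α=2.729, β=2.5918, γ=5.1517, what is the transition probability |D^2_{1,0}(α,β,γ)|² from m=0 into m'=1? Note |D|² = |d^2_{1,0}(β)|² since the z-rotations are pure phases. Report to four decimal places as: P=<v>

First d^2_{1,0}(β=2.5918), then the phase factors e^{-i(1)α} and e^{-i(0)γ}:
With c≡cos(β/2)=0.271447 and s≡sin(β/2)=0.962453, N=[6·1·2·2]^{1/2}=4.898979
The bounds max(0,m−m')=0 and min(l+m,l−m')=1 give 2 terms
  k=0: (−1)^1·4.8990/(2)·0.2714^3·0.9625^1 = -0.047153
  k=1: (−1)^2·4.8990/(2)·0.2714^1·0.9625^3 = +0.592789
d^2_{1,0}(2.5918) = -0.047153 +0.592789 = +0.545636
|D^2_{1,0}|² = |d^2_{1,0}(β)|² = (+0.545636)² = 0.297718 (the z-rotation phases have unit modulus)

P=0.2977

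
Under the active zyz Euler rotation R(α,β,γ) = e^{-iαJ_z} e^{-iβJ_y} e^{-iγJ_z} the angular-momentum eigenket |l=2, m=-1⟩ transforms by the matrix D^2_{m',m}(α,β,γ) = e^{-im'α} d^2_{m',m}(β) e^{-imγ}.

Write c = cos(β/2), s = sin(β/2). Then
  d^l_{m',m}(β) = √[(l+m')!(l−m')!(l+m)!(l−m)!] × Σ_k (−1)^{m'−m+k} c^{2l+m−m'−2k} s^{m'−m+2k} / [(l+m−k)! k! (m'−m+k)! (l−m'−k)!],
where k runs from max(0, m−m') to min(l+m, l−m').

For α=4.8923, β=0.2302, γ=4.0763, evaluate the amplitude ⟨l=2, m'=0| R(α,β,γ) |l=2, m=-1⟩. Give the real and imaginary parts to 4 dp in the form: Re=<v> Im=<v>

Re=0.1616 Im=0.2189

First d^2_{0,-1}(β=0.2302), then the phase factors e^{-i(0)α} and e^{-i(-1)γ}:
c=cos(0.2302/2)=0.993383, s=sin(0.2302/2)=0.114846; N=√[2·2·1·6]=4.898979
k∈{0,1} keeps every argument non-negative
  k=0: (−1)^1·4.8990/(2)·0.9934^3·0.1148^1 = -0.275767
  k=1: (−1)^2·4.8990/(2)·0.9934^1·0.1148^3 = +0.003686
d^2_{0,-1}(0.2302) = -0.275767 +0.003686 = -0.272081
D = (+1.000000+0.000000i)·(-0.272081)·(-0.594054-0.804425i) = +0.161631+0.218869i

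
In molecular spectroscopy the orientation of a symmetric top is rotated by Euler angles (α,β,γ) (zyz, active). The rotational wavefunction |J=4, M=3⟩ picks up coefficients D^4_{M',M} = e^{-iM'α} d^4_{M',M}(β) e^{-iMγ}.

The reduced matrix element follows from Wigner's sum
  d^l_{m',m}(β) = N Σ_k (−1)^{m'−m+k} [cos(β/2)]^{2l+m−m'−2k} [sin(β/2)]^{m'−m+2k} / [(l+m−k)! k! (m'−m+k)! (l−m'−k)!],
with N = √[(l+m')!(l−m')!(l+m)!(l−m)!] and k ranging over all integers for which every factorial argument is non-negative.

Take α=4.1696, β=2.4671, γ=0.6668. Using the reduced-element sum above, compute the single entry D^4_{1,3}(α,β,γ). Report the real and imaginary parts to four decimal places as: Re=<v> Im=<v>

Re=-0.1157 Im=-0.0132

D^4_{1,3}(4.1696,2.4671,0.6668) = e^{-i·1·4.1696}·d^4_{1,3}(2.4671)·e^{-i·3·0.6668}. Compute d first:
c=cos(2.4671/2)=0.330890, s=sin(2.4671/2)=0.943669; N=√[120·6·5040·1]=1904.940944
Admissible k: 2..3 (factorial args all ≥0)
  k=2: (−1)^0·1904.9409/(240)·0.3309^6·0.9437^2 = +0.009277
  k=3: (−1)^1·1904.9409/(144)·0.3309^4·0.9437^4 = -0.125757
d^4_{1,3}(2.4671) = +0.009277 -0.125757 = -0.116480
Phases: e^{-i·(1)·4.1696}=-0.516526+0.856271i, e^{-i·(3)·0.6668}=-0.416511-0.909131i ⇒ D=-0.115735-0.013156i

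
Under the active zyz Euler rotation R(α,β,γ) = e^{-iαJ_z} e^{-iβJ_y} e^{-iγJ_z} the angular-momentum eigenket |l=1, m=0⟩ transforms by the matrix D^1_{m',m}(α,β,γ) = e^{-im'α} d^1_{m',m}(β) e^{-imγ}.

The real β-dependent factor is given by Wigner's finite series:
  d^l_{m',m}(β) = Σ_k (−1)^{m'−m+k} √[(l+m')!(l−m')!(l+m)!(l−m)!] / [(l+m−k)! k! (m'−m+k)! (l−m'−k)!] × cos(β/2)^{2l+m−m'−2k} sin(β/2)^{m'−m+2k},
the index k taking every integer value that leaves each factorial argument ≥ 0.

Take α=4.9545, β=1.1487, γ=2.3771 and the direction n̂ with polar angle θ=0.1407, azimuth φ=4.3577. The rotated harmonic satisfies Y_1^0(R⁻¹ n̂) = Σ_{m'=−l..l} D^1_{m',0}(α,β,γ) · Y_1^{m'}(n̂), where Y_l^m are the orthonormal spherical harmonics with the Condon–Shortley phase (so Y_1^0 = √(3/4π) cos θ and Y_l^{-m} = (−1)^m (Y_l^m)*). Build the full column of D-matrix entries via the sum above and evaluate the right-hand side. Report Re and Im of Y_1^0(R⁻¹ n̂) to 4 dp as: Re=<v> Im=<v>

Need the full column D^1_{m',0} for m'=−1..1 at α=4.9545, β=1.1487, γ=2.3771.
cos(β/2)=0.839546, sin(β/2)=0.543289
d^1_{-1,0}: single k=1 term ⇒ +0.645046;  D = +0.154651-0.626232i
d^1_{0,0}: k∈[0..1] ⇒ +0.704837 -0.295163 = +0.409674;  D = +0.409674+0.000000i
d^1_{1,0}: single k=0 term ⇒ -0.645046;  D = -0.154651-0.626232i
Y_1^{m'}(θ=0.1407,φ=4.3577) and Σ D·Y over m':
  (+0.1547-0.6262i)·(-0.0168+0.0454i)  (+0.4097+0.0000i)·(+0.4838+0.0000i)  (-0.1547-0.6262i)·(+0.0168+0.0454i)
Y_1^0(R⁻¹ n̂) = +0.249891+0.000000i

Re=0.2499 Im=0.0000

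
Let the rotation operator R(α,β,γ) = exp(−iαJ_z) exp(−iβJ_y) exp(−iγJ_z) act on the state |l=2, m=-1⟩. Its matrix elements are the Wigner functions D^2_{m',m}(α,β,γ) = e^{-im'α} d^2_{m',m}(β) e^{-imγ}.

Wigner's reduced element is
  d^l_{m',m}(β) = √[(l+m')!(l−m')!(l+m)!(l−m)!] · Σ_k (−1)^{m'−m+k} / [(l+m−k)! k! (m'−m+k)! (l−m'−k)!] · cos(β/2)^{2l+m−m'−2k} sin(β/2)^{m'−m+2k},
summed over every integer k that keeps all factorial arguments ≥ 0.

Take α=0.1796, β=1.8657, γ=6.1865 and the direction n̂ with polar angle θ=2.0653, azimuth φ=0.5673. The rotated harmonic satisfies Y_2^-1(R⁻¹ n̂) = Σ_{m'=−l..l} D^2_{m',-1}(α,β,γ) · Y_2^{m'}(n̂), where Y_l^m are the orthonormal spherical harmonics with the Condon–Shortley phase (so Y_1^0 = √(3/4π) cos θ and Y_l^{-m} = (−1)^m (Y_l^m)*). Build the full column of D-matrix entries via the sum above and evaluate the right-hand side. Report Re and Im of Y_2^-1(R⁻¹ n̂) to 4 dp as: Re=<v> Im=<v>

Need the full column D^2_{m',-1} for m'=−2..2 at α=0.1796, β=1.8657, γ=6.1865.
cos(β/2)=0.595547, sin(β/2)=0.803321
d^2_{-2,-1}: single k=1 term ⇒ +0.339365;  D = +0.327738+0.088069i
d^2_{-1,-1}: k∈[0..1] ⇒ +0.125795 -0.686643 = -0.560848;  D = -0.558921-0.046449i
d^2_{0,-1}: k∈[0..1] ⇒ -0.415635 +0.756237 = +0.340602;  D = +0.339011-0.032880i
d^2_{1,-1}: k∈[0..1] ⇒ +0.686643 -0.416443 = +0.270200;  D = +0.259953-0.073706i
d^2_{2,-1}: single k=0 term ⇒ -0.617465;  D = -0.554405+0.271844i
Y_2^{m'}(θ=2.0653,φ=0.5673) and Σ D·Y over m':
  (+0.3277+0.0881i)·(+0.1264-0.2712i)  (-0.5589-0.0464i)·(-0.2722+0.1734i)  (+0.3390-0.0329i)·(-0.1023+0.0000i)  (+0.2600-0.0737i)·(+0.2722+0.1734i)  (-0.5544+0.2718i)·(+0.1264+0.2712i)
Y_2^-1(R⁻¹ n̂) = +0.130531-0.249674i

Re=0.1305 Im=-0.2497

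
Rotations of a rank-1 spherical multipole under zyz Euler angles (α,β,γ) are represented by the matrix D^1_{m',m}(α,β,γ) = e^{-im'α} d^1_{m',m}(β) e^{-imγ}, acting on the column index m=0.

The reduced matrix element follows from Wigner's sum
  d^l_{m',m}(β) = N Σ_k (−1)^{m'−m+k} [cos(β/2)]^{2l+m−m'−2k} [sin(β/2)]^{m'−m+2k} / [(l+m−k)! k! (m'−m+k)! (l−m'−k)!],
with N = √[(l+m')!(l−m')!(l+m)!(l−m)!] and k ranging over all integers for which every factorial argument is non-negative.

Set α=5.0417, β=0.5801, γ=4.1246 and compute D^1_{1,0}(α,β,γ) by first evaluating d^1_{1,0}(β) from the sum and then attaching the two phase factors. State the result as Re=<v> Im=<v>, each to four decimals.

Re=-0.1253 Im=-0.3667

Split into d^1_{1,0}(β=0.5801) × two z-phases.
c=cos(0.5801/2)=0.958230, s=sin(0.5801/2)=0.286000; N=√[2·1·1·1]=1.414214
k: max(0,(0)−(1))=0 … min(1+(0),1−(1))=0
  k=0: (−1)^1·1.4142/(1)·0.9582^1·0.2860^1 = -0.387571
d^1_{1,0}(0.5801) = -0.387571
Attach z-rotation phases: D = e^{-i(1)(5.0417)}·(-0.387571)·e^{-i(0)(4.1246)} = -0.125337-0.366745i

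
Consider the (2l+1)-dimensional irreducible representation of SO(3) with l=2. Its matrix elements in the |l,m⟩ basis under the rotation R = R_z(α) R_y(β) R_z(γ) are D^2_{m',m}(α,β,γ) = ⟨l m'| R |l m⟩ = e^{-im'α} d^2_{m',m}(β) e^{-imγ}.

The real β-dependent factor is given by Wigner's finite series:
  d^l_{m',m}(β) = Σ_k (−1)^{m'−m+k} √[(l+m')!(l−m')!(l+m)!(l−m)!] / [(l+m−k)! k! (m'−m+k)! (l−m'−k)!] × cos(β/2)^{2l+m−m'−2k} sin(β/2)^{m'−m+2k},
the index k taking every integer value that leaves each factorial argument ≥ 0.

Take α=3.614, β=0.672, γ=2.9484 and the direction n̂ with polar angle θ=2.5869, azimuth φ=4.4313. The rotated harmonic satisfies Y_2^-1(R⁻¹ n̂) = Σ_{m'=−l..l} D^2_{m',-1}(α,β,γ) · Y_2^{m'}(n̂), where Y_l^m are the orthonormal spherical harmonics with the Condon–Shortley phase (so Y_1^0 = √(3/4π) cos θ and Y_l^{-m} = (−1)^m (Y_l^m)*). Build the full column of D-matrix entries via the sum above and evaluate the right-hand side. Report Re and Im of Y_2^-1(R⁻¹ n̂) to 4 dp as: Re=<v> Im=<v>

Re=0.2461 Im=-0.1815

Need the full column D^2_{m',-1} for m'=−2..2 at α=3.614, β=0.672, γ=2.9484.
cos(β/2)=0.944081, sin(β/2)=0.329713
d^2_{-2,-1}: single k=1 term ⇒ +0.554874;  D = -0.405381-0.378882i
d^2_{-1,-1}: k∈[0..1] ⇒ +0.794396 -0.290679 = +0.503718;  D = +0.484210+0.138825i
d^2_{0,-1}: k∈[0..1] ⇒ -0.679579 +0.082889 = -0.596691;  D = +0.585590-0.114561i
d^2_{1,-1}: k∈[0..1] ⇒ +0.290679 -0.011818 = +0.278861;  D = +0.219337-0.172205i
d^2_{2,-1}: single k=0 term ⇒ -0.067678;  D = +0.028385-0.061438i
Y_2^{m'}(θ=2.5869,φ=4.4313) and Σ D·Y over m':
  (-0.4054-0.3789i)·(-0.0907-0.0571i)  (+0.4842+0.1388i)·(+0.0959-0.3323i)  (+0.5856-0.1146i)·(+0.3683+0.0000i)  (+0.2193-0.1722i)·(-0.0959-0.3323i)  (+0.0284-0.0614i)·(-0.0907+0.0571i)
Y_2^-1(R⁻¹ n̂) = +0.246054-0.181451i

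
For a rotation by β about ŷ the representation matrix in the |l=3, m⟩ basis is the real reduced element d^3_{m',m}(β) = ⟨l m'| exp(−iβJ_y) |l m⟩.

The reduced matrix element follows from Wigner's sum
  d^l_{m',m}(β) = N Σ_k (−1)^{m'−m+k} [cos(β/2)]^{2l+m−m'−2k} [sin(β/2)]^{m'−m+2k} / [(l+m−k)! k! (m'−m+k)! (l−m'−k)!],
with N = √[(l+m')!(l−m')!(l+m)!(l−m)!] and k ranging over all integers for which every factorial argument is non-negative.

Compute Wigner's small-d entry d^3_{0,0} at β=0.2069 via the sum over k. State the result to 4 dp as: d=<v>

d=0.8754

d^3_{0,0}(β=0.2069) via Wigner's sum:
With c≡cos(β/2)=0.994654 and s≡sin(β/2)=0.103266, N=[6·6·6·6]^{1/2}=36.000000
Admissible k: 0..3 (factorial args all ≥0)
  k=0: (−1)^0·36.0000/(36)·0.9947^6·0.1033^0 = +0.968349
  k=1: (−1)^1·36.0000/(4)·0.9947^4·0.1033^2 = -0.093938
  k=2: (−1)^2·36.0000/(4)·0.9947^2·0.1033^4 = +0.001013
  k=3: (−1)^3·36.0000/(36)·0.9947^0·0.1033^6 = -0.000001
d^3_{0,0}(0.2069) = +0.968349 -0.093938 +0.001013 -0.000001 = +0.875422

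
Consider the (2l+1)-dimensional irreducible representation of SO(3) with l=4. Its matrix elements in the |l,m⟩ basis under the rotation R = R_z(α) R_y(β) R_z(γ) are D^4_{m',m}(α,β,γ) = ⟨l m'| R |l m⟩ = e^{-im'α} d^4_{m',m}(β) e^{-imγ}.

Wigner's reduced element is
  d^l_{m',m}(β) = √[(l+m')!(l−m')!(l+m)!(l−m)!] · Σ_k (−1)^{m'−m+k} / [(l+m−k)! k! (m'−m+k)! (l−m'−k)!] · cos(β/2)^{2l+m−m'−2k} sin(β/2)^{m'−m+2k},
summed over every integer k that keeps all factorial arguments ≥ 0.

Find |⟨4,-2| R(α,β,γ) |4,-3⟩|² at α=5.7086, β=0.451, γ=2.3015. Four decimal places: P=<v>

P=0.3466

First d^4_{-2,-3}(β=0.451), then the phase factors e^{-i(-2)α} and e^{-i(-3)γ}:
Half-angle: c=0.974682, s=0.223594. N=√(2·720·1·5040)=2693.993318
Admissible k: 0..1 (factorial args all ≥0)
  k=0: (−1)^1·2693.9933/(720)·0.9747^7·0.2236^1 = -0.699142
  k=1: (−1)^2·2693.9933/(240)·0.9747^5·0.2236^3 = +0.110377
d^4_{-2,-3}(0.451) = -0.699142 +0.110377 = -0.588765
|D^4_{-2,-3}|² = |d^4_{-2,-3}(β)|² = (-0.588765)² = 0.346644 (the z-rotation phases have unit modulus)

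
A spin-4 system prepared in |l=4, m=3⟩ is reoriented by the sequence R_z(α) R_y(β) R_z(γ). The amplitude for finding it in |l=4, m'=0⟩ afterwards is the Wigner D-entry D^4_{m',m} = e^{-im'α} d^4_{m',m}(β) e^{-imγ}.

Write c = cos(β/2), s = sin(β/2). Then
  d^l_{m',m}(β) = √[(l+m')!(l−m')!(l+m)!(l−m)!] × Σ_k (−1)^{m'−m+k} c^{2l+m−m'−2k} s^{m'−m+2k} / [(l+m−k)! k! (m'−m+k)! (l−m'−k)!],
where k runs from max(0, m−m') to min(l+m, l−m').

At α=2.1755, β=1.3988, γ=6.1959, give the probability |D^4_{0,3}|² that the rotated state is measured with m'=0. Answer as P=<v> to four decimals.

P=0.0586

D^4_{0,3}(2.1755,1.3988,6.1959) = e^{-i·0·2.1755}·d^4_{0,3}(1.3988)·e^{-i·3·6.1959}. Compute d first:
With c≡cos(β/2)=0.765229 and s≡sin(β/2)=0.643759, N=[24·24·5040·1]^{1/2}=1703.830978
k: max(0,(3)−(0))=3 … min(4+(3),4−(0))=4
  k=3: (−1)^0·1703.8310/(144)·0.7652^5·0.6438^3 = +0.828303
  k=4: (−1)^1·1703.8310/(144)·0.7652^3·0.6438^5 = -0.586210
d^4_{0,3}(1.3988) = +0.828303 -0.586210 = +0.242093
|D^4_{0,3}|² = |d^4_{0,3}(β)|² = (+0.242093)² = 0.058609 (the z-rotation phases have unit modulus)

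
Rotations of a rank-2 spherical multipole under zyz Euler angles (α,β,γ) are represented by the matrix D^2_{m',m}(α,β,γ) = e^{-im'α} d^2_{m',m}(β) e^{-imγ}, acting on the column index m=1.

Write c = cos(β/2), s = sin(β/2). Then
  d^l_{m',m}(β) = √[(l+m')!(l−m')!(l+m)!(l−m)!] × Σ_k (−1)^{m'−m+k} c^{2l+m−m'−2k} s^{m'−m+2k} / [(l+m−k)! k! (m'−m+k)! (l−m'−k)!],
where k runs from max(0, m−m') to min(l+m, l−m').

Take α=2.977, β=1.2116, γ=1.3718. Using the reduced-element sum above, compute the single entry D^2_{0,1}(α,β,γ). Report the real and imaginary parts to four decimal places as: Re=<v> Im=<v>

Split into d^2_{0,1}(β=1.2116) × two z-phases.
Half-angle: c=0.822047, s=0.569420. N=√(2·2·6·1)=4.898979
k∈{1,2} keeps every argument non-negative
  k=1: (−1)^0·4.8990/(2)·0.8220^3·0.5694^1 = +0.774815
  k=2: (−1)^1·4.8990/(2)·0.8220^1·0.5694^3 = -0.371766
d^2_{0,1}(1.2116) = +0.774815 -0.371766 = +0.403048
Phases: e^{-i·(0)·2.977}=+1.000000+0.000000i, e^{-i·(1)·1.3718}=+0.197686-0.980265i ⇒ D=+0.079677-0.395095i

Re=0.0797 Im=-0.3951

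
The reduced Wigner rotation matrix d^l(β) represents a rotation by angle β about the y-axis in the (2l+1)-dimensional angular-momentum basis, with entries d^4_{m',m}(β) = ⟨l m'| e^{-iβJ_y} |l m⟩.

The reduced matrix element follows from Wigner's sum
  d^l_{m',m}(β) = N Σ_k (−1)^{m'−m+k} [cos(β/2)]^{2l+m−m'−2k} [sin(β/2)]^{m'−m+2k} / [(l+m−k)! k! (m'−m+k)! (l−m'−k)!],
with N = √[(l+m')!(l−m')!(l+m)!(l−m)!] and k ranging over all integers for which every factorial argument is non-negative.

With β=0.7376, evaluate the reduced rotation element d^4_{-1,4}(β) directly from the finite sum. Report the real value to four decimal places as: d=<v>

d^4_{-1,4}(β=0.7376) via Wigner's sum:
With c≡cos(β/2)=0.932761 and s≡sin(β/2)=0.360496, N=[6·120·40320·1]^{1/2}=5387.986637
k: max(0,(4)−(-1))=5 … min(4+(4),4−(-1))=5
  k=5: (−1)^0·5387.9866/(720)·0.9328^3·0.3605^5 = +0.036975
d^4_{-1,4}(0.7376) = +0.036975

d=0.0370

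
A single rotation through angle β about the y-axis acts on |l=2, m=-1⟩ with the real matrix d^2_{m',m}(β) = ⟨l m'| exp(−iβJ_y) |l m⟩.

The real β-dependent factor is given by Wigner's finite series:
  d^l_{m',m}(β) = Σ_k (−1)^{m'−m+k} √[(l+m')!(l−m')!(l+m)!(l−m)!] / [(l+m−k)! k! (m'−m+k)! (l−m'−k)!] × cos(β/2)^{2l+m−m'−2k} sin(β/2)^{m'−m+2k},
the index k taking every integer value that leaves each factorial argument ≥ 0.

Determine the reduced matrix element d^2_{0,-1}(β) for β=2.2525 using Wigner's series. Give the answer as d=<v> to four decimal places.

d^2_{0,-1}(β=2.2525) via Wigner's sum:
Half-angle: c=0.430048, s=0.902806. N=√(2·2·1·6)=4.898979
k∈{0,1} keeps every argument non-negative
  k=0: (−1)^1·4.8990/(2)·0.4300^3·0.9028^1 = -0.175882
  k=1: (−1)^2·4.8990/(2)·0.4300^1·0.9028^3 = +0.775133
d^2_{0,-1}(2.2525) = -0.175882 +0.775133 = +0.599250

d=0.5993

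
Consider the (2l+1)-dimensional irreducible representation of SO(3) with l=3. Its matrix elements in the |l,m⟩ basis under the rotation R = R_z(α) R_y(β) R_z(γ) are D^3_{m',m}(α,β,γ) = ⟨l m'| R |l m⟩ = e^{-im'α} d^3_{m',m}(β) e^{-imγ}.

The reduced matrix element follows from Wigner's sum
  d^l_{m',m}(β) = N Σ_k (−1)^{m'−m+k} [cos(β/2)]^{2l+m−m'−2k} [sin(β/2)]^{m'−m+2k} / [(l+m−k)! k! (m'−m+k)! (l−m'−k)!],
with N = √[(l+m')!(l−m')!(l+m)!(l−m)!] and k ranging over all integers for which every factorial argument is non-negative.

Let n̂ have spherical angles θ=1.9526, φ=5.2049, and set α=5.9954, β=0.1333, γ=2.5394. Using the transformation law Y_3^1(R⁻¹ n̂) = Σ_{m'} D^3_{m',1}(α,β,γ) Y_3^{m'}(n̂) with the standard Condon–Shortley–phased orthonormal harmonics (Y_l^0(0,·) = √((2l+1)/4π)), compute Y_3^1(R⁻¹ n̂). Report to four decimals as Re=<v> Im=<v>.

Re=-0.1840 Im=0.0289

Need the full column D^3_{m',1} for m'=−3..3 at α=5.9954, β=0.1333, γ=2.5394.
cos(β/2)=0.997780, sin(β/2)=0.066601
d^3_{-3,1}: single k=4 term ⇒ +0.000076;  D = -0.000073+0.000020i
d^3_{-2,1}: k∈[3..4] ⇒ +0.001856 -0.000004 = +0.001852;  D = -0.001851-0.000049i
d^3_{-1,1}: k∈[2..4] ⇒ +0.026378 -0.000157 +0.000000 = +0.026222;  D = -0.024936-0.008109i
d^3_{0,1}: k∈[1..3] ⇒ +0.228162 -0.003050 +0.000005 = +0.225116;  D = -0.185517-0.127517i
d^3_{1,1}: k∈[0..2] ⇒ +0.986752 -0.035171 +0.000118 = +0.951698;  D = -0.599027-0.739525i
d^3_{2,1}: k∈[0..1] ⇒ -0.208282 +0.001856 = -0.206426;  D = +0.079060+0.190686i
d^3_{3,1}: single k=0 term ⇒ +0.017027;  D = -0.001789-0.016933i
Y_3^{m'}(θ=1.9526,φ=5.2049) and Σ D·Y over m':
  (-0.0001+0.0000i)·(-0.3320-0.0311i)  (-0.0019-0.0000i)·(+0.1813-0.2733i)  (-0.0249-0.0081i)·(-0.0434-0.0808i)  (-0.1855-0.1275i)·(+0.3206+0.0000i)  (-0.5990-0.7395i)·(+0.0434-0.0808i)  (+0.0791+0.1907i)·(+0.1813+0.2733i)  (-0.0018-0.0169i)·(+0.3320-0.0311i)
Y_3^1(R⁻¹ n̂) = -0.184028+0.028925i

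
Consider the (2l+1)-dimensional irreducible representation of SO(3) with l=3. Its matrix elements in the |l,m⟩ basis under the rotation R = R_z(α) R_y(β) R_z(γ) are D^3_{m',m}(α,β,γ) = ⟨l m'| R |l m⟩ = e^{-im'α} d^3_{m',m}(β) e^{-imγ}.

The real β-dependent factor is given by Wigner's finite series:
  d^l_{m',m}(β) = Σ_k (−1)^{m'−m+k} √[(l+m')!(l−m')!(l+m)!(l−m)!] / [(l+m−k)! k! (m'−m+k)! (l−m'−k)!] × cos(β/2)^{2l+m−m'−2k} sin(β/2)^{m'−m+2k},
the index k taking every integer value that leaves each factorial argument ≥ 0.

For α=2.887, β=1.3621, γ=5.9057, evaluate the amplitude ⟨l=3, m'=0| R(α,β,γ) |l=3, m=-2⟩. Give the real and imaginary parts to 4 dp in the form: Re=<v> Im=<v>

Split into d^3_{0,-2}(β=1.3621) × two z-phases.
With c≡cos(β/2)=0.776912 and s≡sin(β/2)=0.629609, N=[6·6·1·120]^{1/2}=65.726707
Admissible k: 0..1 (factorial args all ≥0)
  k=0: (−1)^2·65.7267/(12)·0.7769^4·0.6296^2 = +0.791025
  k=1: (−1)^3·65.7267/(12)·0.7769^2·0.6296^4 = -0.519503
d^3_{0,-2}(1.3621) = +0.791025 -0.519503 = +0.271521
D = (+1.000000+0.000000i)·(+0.271521)·(+0.728292-0.685267i) = +0.197747-0.186065i

Re=0.1977 Im=-0.1861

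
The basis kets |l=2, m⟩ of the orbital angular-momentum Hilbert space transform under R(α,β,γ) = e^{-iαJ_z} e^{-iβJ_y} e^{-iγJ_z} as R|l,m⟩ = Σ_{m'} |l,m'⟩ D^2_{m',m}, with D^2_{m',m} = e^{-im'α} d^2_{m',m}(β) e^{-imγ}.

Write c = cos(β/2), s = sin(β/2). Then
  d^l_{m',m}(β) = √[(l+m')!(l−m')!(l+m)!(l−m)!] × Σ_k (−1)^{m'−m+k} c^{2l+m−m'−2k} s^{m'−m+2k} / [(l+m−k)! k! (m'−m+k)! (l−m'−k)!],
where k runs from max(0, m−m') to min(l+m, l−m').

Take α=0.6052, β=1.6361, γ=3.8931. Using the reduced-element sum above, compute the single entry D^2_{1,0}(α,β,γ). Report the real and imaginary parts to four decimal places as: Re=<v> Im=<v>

Split into d^2_{1,0}(β=1.6361) × two z-phases.
Half-angle: c=0.683646, s=0.729814. N=√(6·1·2·2)=4.898979
Admissible k: 0..1 (factorial args all ≥0)
  k=0: (−1)^1·4.8990/(2)·0.6836^3·0.7298^1 = -0.571191
  k=1: (−1)^2·4.8990/(2)·0.6836^1·0.7298^3 = +0.650944
d^2_{1,0}(1.6361) = -0.571191 +0.650944 = +0.079753
Phases: e^{-i·(1)·0.6052}=+0.822388-0.568927i, e^{-i·(0)·3.8931}=+1.000000+0.000000i ⇒ D=+0.065588-0.045374i

Re=0.0656 Im=-0.0454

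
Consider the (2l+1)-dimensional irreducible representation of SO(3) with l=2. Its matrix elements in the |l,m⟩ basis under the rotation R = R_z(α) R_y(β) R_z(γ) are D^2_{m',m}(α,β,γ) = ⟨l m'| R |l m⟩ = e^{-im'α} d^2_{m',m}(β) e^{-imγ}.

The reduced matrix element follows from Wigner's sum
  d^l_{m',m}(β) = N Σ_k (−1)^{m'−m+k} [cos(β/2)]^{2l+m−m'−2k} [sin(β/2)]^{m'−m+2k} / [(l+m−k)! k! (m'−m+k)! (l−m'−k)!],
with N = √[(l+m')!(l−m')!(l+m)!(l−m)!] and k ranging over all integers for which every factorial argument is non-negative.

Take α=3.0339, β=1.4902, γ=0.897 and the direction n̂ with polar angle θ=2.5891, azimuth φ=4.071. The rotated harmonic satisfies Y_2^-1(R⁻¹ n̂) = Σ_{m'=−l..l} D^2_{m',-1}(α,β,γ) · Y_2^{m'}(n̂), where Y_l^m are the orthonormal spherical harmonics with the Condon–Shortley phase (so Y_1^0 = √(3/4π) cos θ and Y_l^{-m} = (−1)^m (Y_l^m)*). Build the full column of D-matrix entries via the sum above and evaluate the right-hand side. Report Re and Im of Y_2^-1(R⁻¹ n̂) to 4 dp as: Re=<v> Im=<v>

Re=0.1368 Im=0.0607

Need the full column D^2_{m',-1} for m'=−2..2 at α=3.0339, β=1.4902, γ=0.897.
cos(β/2)=0.735020, sin(β/2)=0.678045
d^2_{-2,-1}: single k=1 term ⇒ +0.538501;  D = +0.418176+0.339281i
d^2_{-1,-1}: k∈[0..1] ⇒ +0.291875 -0.745139 = -0.453264;  D = +0.319250+0.321756i
d^2_{0,-1}: k∈[0..1] ⇒ -0.659526 +0.561243 = -0.098283;  D = -0.061324-0.076804i
d^2_{1,-1}: k∈[0..1] ⇒ +0.745139 -0.211366 = +0.533773;  D = -0.286288-0.450503i
d^2_{2,-1}: single k=0 term ⇒ -0.458253;  D = -0.202788-0.410942i
Y_2^{m'}(θ=2.5891,φ=4.071) and Σ D·Y over m':
  (+0.4182+0.3393i)·(-0.0302-0.1020i)  (+0.3193+0.3218i)·(+0.2065-0.2765i)  (-0.0613-0.0768i)·(+0.3702+0.0000i)  (-0.2863-0.4505i)·(-0.2065-0.2765i)  (-0.2028-0.4109i)·(-0.0302+0.1020i)
Y_2^-1(R⁻¹ n̂) = +0.136752+0.060738i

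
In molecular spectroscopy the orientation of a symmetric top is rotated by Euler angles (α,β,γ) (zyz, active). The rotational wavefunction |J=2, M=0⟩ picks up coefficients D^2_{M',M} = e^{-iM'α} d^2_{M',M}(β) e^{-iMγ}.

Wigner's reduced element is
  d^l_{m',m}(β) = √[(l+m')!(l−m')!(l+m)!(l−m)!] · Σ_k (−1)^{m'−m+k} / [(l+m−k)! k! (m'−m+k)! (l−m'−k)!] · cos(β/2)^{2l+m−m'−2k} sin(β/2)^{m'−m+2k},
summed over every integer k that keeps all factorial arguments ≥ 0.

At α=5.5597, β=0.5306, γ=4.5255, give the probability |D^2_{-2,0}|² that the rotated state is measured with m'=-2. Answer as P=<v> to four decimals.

P=0.0246

D^2_{-2,0}(5.5597,0.5306,4.5255) = e^{-i·-2·5.5597}·d^2_{-2,0}(0.5306)·e^{-i·0·4.5255}. Compute d first:
With c≡cos(β/2)=0.965014 and s≡sin(β/2)=0.262199, N=[1·24·2·2]^{1/2}=9.797959
The bounds max(0,m−m')=2 and min(l+m,l−m')=2 give 1 term
  k=2: (−1)^0·9.7980/(4)·0.9650^2·0.2622^2 = +0.156821
d^2_{-2,0}(0.5306) = +0.156821
|D^2_{-2,0}|² = |d^2_{-2,0}(β)|² = (+0.156821)² = 0.024593 (the z-rotation phases have unit modulus)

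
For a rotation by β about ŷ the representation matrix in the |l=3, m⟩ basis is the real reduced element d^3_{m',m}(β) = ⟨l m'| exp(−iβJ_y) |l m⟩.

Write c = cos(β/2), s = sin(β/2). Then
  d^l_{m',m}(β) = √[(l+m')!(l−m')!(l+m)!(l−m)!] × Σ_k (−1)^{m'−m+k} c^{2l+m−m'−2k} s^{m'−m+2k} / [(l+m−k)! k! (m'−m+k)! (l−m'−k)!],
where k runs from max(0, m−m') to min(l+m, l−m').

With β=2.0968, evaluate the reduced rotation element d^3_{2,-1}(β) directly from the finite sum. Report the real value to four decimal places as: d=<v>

d^3_{2,-1}(β=2.0968) via Wigner's sum:
Half-angle: c=0.498958, s=0.866626. N=√(120·1·2·24)=75.894664
k∈{0,1} keeps every argument non-negative
  k=0: (−1)^3·75.8947/(12)·0.4990^3·0.8666^3 = -0.511350
  k=1: (−1)^4·75.8947/(24)·0.4990^1·0.8666^5 = +0.771299
d^3_{2,-1}(2.0968) = -0.511350 +0.771299 = +0.259950

d=0.2599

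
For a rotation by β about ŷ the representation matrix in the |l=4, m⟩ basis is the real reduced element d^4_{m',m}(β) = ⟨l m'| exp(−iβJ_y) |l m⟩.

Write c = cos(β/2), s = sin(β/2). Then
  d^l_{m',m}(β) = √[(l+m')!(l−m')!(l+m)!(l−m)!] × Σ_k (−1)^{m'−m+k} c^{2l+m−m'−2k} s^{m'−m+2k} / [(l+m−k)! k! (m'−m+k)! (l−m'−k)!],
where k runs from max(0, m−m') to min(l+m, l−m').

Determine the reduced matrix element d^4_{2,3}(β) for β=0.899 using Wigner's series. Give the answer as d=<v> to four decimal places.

d^4_{2,3}(β=0.899) via Wigner's sum:
With c≡cos(β/2)=0.900664 and s≡sin(β/2)=0.434515, N=[720·2·5040·1]^{1/2}=2693.993318
k∈{1,2} keeps every argument non-negative
  k=1: (−1)^0·2693.9933/(720)·0.9007^7·0.4345^1 = +0.781646
  k=2: (−1)^1·2693.9933/(240)·0.9007^5·0.4345^3 = -0.545777
d^4_{2,3}(0.899) = +0.781646 -0.545777 = +0.235869

d=0.2359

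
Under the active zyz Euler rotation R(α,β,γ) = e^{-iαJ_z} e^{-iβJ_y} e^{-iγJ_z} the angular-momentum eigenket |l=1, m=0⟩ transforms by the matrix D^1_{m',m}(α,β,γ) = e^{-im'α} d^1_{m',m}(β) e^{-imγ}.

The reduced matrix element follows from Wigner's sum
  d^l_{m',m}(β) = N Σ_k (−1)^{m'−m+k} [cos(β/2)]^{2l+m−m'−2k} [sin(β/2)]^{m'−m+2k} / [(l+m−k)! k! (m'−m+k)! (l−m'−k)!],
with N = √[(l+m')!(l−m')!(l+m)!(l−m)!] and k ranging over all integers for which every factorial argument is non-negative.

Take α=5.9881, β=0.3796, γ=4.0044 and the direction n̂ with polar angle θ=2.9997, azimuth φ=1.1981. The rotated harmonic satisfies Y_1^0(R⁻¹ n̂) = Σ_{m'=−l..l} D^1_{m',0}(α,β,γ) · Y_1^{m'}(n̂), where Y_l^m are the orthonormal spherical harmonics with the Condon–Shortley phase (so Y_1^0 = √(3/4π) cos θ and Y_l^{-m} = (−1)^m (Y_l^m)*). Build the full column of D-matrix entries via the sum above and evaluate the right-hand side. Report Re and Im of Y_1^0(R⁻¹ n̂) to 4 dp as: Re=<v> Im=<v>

Re=-0.4473 Im=0.0000

Need the full column D^1_{m',0} for m'=−1..1 at α=5.9881, β=0.3796, γ=4.0044.
cos(β/2)=0.982042, sin(β/2)=0.188662
d^1_{-1,0}: single k=1 term ⇒ +0.262018;  D = +0.250693-0.076200i
d^1_{0,0}: k∈[0..1] ⇒ +0.964406 -0.035594 = +0.928813;  D = +0.928813+0.000000i
d^1_{1,0}: single k=0 term ⇒ -0.262018;  D = -0.250693-0.076200i
Y_1^{m'}(θ=2.9997,φ=1.1981) and Σ D·Y over m':
  (+0.2507-0.0762i)·(+0.0178-0.0455i)  (+0.9288+0.0000i)·(-0.4837+0.0000i)  (-0.2507-0.0762i)·(-0.0178-0.0455i)
Y_1^0(R⁻¹ n̂) = -0.447274+0.000000i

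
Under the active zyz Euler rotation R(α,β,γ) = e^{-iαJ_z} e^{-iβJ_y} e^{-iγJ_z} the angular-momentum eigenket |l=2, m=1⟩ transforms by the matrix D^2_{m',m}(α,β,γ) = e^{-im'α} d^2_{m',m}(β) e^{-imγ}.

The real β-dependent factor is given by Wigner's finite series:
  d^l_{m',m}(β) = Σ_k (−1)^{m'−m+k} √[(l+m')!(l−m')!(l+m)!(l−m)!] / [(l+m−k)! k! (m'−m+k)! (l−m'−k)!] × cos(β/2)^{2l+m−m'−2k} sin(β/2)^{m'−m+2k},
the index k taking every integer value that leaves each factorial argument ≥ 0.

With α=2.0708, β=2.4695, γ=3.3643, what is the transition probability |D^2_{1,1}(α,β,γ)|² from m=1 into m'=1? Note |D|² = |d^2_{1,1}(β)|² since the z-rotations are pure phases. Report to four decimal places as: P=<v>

P=0.0778

First d^2_{1,1}(β=2.4695), then the phase factors e^{-i(1)α} and e^{-i(1)γ}:
c=cos(2.4695/2)=0.329757, s=sin(2.4695/2)=0.944066; N=√[6·1·6·1]=6.000000
The bounds max(0,m−m')=0 and min(l+m,l−m')=1 give 2 terms
  k=0: (−1)^0·6.0000/(6)·0.3298^4·0.9441^0 = +0.011824
  k=1: (−1)^1·6.0000/(2)·0.3298^2·0.9441^2 = -0.290746
d^2_{1,1}(2.4695) = +0.011824 -0.290746 = -0.278922
|D^2_{1,1}|² = |d^2_{1,1}(β)|² = (-0.278922)² = 0.077797 (the z-rotation phases have unit modulus)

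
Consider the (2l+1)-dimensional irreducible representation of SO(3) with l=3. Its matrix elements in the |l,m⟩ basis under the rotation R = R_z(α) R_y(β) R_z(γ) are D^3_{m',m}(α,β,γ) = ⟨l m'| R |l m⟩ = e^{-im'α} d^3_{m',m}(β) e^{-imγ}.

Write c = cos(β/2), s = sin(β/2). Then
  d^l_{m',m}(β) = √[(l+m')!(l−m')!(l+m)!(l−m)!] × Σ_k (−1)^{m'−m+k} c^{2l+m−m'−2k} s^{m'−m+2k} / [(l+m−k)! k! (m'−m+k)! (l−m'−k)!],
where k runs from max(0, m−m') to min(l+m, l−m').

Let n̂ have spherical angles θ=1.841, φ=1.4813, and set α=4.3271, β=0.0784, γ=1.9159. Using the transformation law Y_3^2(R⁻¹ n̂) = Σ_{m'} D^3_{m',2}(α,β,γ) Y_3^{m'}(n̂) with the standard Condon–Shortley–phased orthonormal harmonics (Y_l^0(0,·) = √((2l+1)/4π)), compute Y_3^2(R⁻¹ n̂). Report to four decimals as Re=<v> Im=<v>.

Re=0.3051 Im=-0.0257

Need the full column D^3_{m',2} for m'=−3..3 at α=4.3271, β=0.0784, γ=1.9159.
cos(β/2)=0.999232, sin(β/2)=0.039190
d^3_{-3,2}: single k=5 term ⇒ +0.000000;  D = -0.000000+0.000000i
d^3_{-2,2}: k∈[4..5] ⇒ +0.000012 -0.000000 = +0.000012;  D = +0.000001-0.000012i
d^3_{-1,2}: k∈[3..4] ⇒ +0.000380 -0.000000 = +0.000380;  D = +0.000334+0.000180i
d^3_{0,2}: k∈[2..3] ⇒ +0.008386 -0.000013 = +0.008373;  D = -0.006457+0.005331i
d^3_{1,2}: k∈[1..2] ⇒ +0.123454 -0.000380 = +0.123074;  D = -0.036949-0.117397i
d^3_{2,2}: k∈[0..1] ⇒ +0.995400 -0.007656 = +0.987744;  D = +0.984555+0.079300i
d^3_{3,2}: single k=0 term ⇒ -0.095627;  D = +0.042938-0.085445i
Y_3^{m'}(θ=1.841,φ=1.4813) and Σ D·Y over m':
  (-0.0000+0.0000i)·(-0.0991+0.3601i)  (+0.0000-0.0000i)·(+0.2493+0.0451i)  (+0.0003+0.0002i)·(-0.0179+0.1997i)  (-0.0065+0.0053i)·(+0.2633+0.0000i)  (-0.0369-0.1174i)·(+0.0179+0.1997i)  (+0.9846+0.0793i)·(+0.2493-0.0451i)  (+0.0429-0.0854i)·(+0.0991+0.3601i)
Y_3^2(R⁻¹ n̂) = +0.305097-0.025663i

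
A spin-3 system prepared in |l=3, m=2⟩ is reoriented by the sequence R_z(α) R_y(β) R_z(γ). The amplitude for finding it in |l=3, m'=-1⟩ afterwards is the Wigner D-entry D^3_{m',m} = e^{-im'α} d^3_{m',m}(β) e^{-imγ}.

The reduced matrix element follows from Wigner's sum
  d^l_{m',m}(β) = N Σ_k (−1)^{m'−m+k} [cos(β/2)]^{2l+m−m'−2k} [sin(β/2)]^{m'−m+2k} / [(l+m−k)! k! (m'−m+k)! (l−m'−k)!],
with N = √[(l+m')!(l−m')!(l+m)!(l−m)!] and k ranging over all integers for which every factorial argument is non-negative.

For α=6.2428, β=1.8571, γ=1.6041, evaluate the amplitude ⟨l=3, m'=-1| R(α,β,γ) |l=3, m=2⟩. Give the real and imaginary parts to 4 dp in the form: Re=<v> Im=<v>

D^3_{-1,2}(6.2428,1.8571,1.6041) = e^{-i·-1·6.2428}·d^3_{-1,2}(1.8571)·e^{-i·2·1.6041}. Compute d first:
With c≡cos(β/2)=0.598996 and s≡sin(β/2)=0.800752, N=[2·24·120·1]^{1/2}=75.894664
The bounds max(0,m−m')=3 and min(l+m,l−m')=4 give 2 terms
  k=3: (−1)^0·75.8947/(12)·0.5990^3·0.8008^3 = +0.697904
  k=4: (−1)^1·75.8947/(24)·0.5990^1·0.8008^5 = -0.623612
d^3_{-1,2}(1.8571) = +0.697904 -0.623612 = +0.074292
Phases: e^{-i·(-1)·6.2428}=+0.999185-0.040374i, e^{-i·(2)·1.6041}=-0.997783+0.066558i ⇒ D=-0.073867+0.007934i

Re=-0.0739 Im=0.0079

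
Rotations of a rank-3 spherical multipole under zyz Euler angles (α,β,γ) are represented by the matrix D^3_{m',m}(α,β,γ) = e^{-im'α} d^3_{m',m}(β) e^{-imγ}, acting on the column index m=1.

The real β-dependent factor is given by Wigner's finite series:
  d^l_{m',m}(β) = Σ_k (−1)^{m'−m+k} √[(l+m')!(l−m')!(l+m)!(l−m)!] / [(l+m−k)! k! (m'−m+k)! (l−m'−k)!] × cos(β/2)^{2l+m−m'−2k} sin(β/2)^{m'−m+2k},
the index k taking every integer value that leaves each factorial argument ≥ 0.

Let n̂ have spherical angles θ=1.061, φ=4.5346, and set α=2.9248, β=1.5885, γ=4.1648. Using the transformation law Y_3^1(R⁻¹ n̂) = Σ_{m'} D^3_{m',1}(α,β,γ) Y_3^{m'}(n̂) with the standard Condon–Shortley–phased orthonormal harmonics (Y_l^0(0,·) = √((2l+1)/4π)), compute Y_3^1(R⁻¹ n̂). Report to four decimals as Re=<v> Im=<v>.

Need the full column D^3_{m',1} for m'=−3..3 at α=2.9248, β=1.5885, γ=4.1648.
cos(β/2)=0.700820, sin(β/2)=0.713338
d^3_{-3,1}: single k=4 term ⇒ +0.492539;  D = -0.050538-0.489939i
d^3_{-2,1}: k∈[3..4] ⇒ +0.790198 -0.409340 = +0.380858;  D = -0.043325+0.378386i
d^3_{-1,1}: k∈[2..4] ⇒ +0.736492 -1.017384 +0.131757 = -0.149135;  D = -0.048438+0.141050i
d^3_{0,1}: k∈[1..3] ⇒ +0.417752 -1.298428 +0.448409 = -0.432266;  D = +0.225051-0.369061i
d^3_{1,1}: k∈[0..2] ⇒ +0.118478 -0.981989 +0.763038 = -0.100473;  D = -0.069537+0.072523i
d^3_{2,1}: k∈[0..1] ⇒ -0.381354 +0.790198 = +0.408844;  D = -0.339811+0.227337i
d^3_{3,1}: single k=0 term ⇒ +0.475404;  D = +0.442744-0.173167i
Y_3^{m'}(θ=1.061,φ=4.5346) and Σ D·Y over m':
  (-0.0505-0.4899i)·(+0.1411-0.2389i)  (-0.0433+0.3784i)·(-0.3562-0.1323i)  (-0.0484+0.1410i)·(-0.0095+0.0530i)  (+0.2251-0.3691i)·(-0.3295+0.0000i)  (-0.0695+0.0725i)·(+0.0095+0.0530i)  (-0.3398+0.2273i)·(-0.3562+0.1323i)  (+0.4427-0.1732i)·(-0.1411-0.2389i)
Y_3^1(R⁻¹ n̂) = -0.157217-0.278655i

Re=-0.1572 Im=-0.2787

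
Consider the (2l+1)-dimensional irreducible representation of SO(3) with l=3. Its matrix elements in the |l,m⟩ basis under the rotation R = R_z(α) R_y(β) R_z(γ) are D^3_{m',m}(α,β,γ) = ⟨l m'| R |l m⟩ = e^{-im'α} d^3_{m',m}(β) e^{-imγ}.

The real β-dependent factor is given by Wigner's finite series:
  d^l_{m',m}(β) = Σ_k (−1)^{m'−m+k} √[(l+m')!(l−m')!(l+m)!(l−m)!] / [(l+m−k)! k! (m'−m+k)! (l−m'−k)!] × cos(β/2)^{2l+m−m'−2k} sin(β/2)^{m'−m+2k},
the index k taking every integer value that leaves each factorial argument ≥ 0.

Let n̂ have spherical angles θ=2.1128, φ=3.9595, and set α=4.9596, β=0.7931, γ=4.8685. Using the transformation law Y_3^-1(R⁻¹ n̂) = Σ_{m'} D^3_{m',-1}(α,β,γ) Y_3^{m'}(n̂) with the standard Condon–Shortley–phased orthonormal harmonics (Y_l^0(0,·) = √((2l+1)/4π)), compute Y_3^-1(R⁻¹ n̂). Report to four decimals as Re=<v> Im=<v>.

Need the full column D^3_{m',-1} for m'=−3..3 at α=4.9596, β=0.7931, γ=4.8685.
cos(β/2)=0.922399, sin(β/2)=0.386238
d^3_{-3,-1}: single k=2 term ⇒ +0.418246;  D = +0.260724+0.327036i
d^3_{-2,-1}: k∈[1..2] ⇒ +0.815548 -0.285991 = +0.529557;  D = -0.320705+0.421401i
d^3_{-1,-1}: k∈[0..2] ⇒ +0.615904 -0.863925 +0.113608 = -0.134413;  D = +0.123628+0.052754i
d^3_{0,-1}: k∈[0..2] ⇒ -0.893388 +0.469932 -0.027465 = -0.450922;  D = -0.070108+0.445439i
d^3_{1,-1}: k∈[0..2] ⇒ +0.647944 -0.151478 +0.003320 = +0.499786;  D = +0.497713-0.045468i
d^3_{2,-1}: k∈[0..1] ⇒ -0.285991 +0.025072 = -0.260919;  D = -0.086597-0.246129i
d^3_{3,-1}: single k=0 term ⇒ +0.073334;  D = -0.061118+0.040527i
Y_3^{m'}(θ=2.1128,φ=3.9595) and Σ D·Y over m':
  (+0.2607+0.3270i)·(+0.2027+0.1665i)  (-0.3207+0.4214i)·(+0.0251+0.3861i)  (+0.1236+0.0528i)·(-0.0626+0.0668i)  (-0.0701+0.4454i)·(+0.3214+0.0000i)  (+0.4977-0.0455i)·(+0.0626+0.0668i)  (-0.0866-0.2461i)·(+0.0251-0.3861i)  (-0.0611+0.0405i)·(-0.2027+0.1665i)
Y_3^-1(R⁻¹ n̂) = -0.263565+0.183828i

Re=-0.2636 Im=0.1838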